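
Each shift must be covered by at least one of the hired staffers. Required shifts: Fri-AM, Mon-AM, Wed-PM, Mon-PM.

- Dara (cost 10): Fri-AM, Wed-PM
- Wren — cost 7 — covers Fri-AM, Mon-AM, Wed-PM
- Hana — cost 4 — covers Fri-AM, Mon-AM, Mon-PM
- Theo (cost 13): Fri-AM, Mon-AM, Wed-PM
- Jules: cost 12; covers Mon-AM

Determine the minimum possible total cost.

Choose Wren and Hana: together they cover Fri-AM, Mon-AM, Wed-PM, Mon-PM — every shift.
Total cost: 7 + 4 = 11.
No cover costs less than 11.

11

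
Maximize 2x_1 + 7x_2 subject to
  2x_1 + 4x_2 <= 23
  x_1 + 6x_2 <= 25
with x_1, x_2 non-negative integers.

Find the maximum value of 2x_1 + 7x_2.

31

The continuous relaxation peaks at (4.75, 3.38) with value 33.12; rounding to a feasible lattice point costs some objective.
(x_1,x_2)=(5,3): 2·5+4·3=22≤23, 1·5+6·3=23≤25, objective 31.
(x_1,x_2)=(4,3): 2·4+4·3=20≤23, 1·4+6·3=22≤25, objective 29.
(x_1,x_2)=(3,3): 2·3+4·3=18≤23, 1·3+6·3=21≤25, objective 27.
No feasible integer point exceeds 31.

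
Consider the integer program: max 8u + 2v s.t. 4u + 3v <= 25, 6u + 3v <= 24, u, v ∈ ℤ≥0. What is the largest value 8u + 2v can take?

(u,v)=(4,0) is feasible, giving 32.
(u,v)=(3,1) is feasible, giving 26.
The best lattice point is (4,0), giving 32.

32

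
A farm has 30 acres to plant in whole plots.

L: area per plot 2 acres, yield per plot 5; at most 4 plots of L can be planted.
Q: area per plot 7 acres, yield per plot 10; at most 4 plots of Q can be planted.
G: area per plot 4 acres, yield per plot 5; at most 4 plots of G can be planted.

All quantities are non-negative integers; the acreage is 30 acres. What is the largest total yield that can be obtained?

4×L and 3×Q: area 29 ≤ 30, yield 4·5 + 3·10 = 50.
4×L, 2×Q, and 2×G: area 30 ≤ 30, yield 4·5 + 2·10 + 2·5 = 50.
Best is 50.

50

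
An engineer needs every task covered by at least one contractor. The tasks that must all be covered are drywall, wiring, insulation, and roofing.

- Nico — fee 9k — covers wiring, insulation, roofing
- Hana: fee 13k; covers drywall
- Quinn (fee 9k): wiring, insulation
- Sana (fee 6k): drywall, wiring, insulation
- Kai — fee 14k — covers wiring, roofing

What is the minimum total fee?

Choose Nico and Sana: together they cover drywall, wiring, insulation, roofing — every task.
Total fee: 9 + 6 = 15.

15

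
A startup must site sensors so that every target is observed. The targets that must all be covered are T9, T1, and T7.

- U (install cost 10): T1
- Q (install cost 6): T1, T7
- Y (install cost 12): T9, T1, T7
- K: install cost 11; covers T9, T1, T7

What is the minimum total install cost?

The greedy cost-per-new-target heuristic would pick Q and K for 17, but a cheaper cover exists.
K alone covers T9, T1, T7 — every target.
Total install cost: 11.
No cover costs less than 11.

11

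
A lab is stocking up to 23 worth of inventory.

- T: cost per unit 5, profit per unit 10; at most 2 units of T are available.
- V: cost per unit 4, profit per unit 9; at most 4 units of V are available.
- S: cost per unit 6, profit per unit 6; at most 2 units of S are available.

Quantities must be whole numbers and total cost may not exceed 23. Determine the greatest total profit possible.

47

V has the best ratio (9/4); taking only V gives at most 4×9 = 36 (stopped by the supply cap of 4).
Mixing does better — 2×T and 3×V: cost 22 ≤ 23, profit 2·10 + 3·9 = 47.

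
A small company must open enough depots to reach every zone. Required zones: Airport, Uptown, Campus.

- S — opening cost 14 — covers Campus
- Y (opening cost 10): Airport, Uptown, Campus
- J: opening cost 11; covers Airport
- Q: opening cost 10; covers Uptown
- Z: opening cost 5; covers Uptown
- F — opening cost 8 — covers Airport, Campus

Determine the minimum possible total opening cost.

10

This is a weighted set-cover instance.
Y alone covers Airport, Uptown, Campus — every zone.
Total opening cost: 10.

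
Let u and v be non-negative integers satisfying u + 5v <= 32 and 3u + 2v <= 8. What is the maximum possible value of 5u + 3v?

13

The continuous relaxation peaks at (2.67, 0) with value 13.33; rounding to a feasible lattice point costs some objective.
(u,v)=(2,1): 1·2+5·1=7≤32, 3·2+2·1=8≤8, objective 13.
(u,v)=(1,2): 1·1+5·2=11≤32, 3·1+2·2=7≤8, objective 11.
(u,v)=(2,0): 1·2+5·0=2≤32, 3·2+2·0=6≤8, objective 10.
Maximum is 13 at (u,v)=(2,1).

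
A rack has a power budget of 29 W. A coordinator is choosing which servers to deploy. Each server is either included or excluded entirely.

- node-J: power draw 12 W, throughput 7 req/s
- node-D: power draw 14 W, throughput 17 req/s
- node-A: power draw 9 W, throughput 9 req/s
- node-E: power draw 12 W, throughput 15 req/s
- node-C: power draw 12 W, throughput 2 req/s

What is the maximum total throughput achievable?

32

Allowing fractional choices, the relaxed optimum would be about 35.0, but servers are indivisible.
node-D + node-E: power draw 14 + 12 = 26 ≤ 29, throughput 17 + 15 = 32.
node-D + node-A: power draw 14 + 9 = 23 ≤ 29, throughput 17 + 9 = 26.
Best is node-D and node-E with total throughput 32.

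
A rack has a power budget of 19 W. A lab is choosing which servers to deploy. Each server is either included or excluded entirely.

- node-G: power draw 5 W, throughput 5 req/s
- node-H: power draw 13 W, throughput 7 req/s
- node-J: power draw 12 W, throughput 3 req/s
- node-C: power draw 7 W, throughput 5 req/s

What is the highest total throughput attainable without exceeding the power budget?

This is an integer program with binary decision variables.
node-G + node-C: power draw 5 + 7 = 12 ≤ 19, throughput 5 + 5 = 10.
node-G + node-H: power draw 5 + 13 = 18 ≤ 19, throughput 5 + 7 = 12.
Best is node-G and node-H with total throughput 12.

12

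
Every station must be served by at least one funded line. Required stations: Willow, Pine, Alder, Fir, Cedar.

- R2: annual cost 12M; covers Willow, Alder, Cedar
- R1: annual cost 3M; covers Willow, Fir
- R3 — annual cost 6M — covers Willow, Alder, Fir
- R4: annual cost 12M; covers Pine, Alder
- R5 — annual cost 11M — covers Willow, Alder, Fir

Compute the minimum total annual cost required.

Choose R2, R1, and R4: together they cover Willow, Pine, Alder, Fir, Cedar — every station.
Total annual cost: 12 + 3 + 12 = 27.

27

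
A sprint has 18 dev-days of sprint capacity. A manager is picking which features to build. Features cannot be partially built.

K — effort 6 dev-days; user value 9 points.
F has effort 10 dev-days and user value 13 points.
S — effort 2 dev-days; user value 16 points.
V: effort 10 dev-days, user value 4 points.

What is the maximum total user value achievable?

38

F + S: effort 10 + 2 = 12 ≤ 18, user value 13 + 16 = 29.
K + S + V: effort 6 + 2 + 10 = 18 ≤ 18, user value 9 + 16 + 4 = 29.
K + F + S: effort 6 + 10 + 2 = 18 ≤ 18, user value 9 + 13 + 16 = 38.
Best is K, F, and S with total user value 38.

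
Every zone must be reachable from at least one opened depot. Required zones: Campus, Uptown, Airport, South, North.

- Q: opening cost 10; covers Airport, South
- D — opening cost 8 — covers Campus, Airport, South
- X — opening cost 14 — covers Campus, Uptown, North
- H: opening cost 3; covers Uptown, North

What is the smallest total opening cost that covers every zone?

This is an integer covering problem.
Choose D and H: together they cover Campus, Uptown, Airport, South, North — every zone.
Total opening cost: 8 + 3 = 11.
No cover costs less than 11.

11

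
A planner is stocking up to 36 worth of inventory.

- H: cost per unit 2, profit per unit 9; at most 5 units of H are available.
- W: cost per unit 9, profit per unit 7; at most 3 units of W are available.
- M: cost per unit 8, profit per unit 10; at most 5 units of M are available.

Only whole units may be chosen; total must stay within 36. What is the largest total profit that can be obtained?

5×H and 3×M: cost 34 ≤ 36, profit 5·9 + 3·10 = 75.
5×H, 1×W, and 2×M: cost 35 ≤ 36, profit 5·9 + 1·7 + 2·10 = 72.
Best is 75.

75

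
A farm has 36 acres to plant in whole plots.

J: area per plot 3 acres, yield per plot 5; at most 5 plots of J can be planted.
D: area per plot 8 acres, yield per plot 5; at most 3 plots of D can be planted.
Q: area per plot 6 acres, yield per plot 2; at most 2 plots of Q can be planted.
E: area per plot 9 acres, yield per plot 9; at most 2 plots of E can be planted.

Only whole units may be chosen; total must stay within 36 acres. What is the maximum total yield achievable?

J has the best ratio (5/3); taking only J gives at most 5×5 = 25 (stopped by the supply cap of 5).
Mixing does better — 5×J and 2×E: area 33 ≤ 36, yield 5·5 + 2·9 = 43.

43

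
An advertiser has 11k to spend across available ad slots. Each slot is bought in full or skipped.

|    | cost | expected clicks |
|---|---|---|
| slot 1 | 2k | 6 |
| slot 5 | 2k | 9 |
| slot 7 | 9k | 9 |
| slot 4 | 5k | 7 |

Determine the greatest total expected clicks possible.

22

Allowing fractional choices, the relaxed optimum would be about 24.0, but ad slots are indivisible.
slot 1 + slot 5 + slot 4: cost 2 + 2 + 5 = 9 ≤ 11, expected clicks 6 + 9 + 7 = 22.
slot 5 + slot 7: cost 2 + 9 = 11 ≤ 11, expected clicks 9 + 9 = 18.
Best is slot 1, slot 5, and slot 4 with total expected clicks 22.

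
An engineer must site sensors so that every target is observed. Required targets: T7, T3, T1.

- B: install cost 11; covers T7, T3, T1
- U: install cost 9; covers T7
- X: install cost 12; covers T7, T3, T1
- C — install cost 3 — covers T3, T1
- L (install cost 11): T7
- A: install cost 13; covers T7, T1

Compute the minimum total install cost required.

11

This is an integer covering problem.
B alone covers T7, T3, T1 — every target.
Total install cost: 11.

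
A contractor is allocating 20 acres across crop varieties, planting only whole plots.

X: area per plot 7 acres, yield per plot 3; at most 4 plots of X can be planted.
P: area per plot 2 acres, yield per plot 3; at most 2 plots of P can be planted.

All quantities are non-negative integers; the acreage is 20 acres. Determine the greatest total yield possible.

2×X and 2×P: area 18 ≤ 20, yield 2·3 + 2·3 = 12.
1×X and 2×P: area 11 ≤ 20, yield 1·3 + 2·3 = 9.
Best is 12.

12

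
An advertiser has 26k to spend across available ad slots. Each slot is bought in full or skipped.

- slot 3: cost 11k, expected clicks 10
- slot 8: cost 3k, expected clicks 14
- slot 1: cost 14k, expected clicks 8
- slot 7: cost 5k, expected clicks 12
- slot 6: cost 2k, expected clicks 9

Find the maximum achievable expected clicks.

45

This is a 0-1 knapsack instance.
Allowing fractional choices, the relaxed optimum would be about 47.9, but ad slots are indivisible.
slot 8 + slot 1 + slot 7 + slot 6: cost 3 + 14 + 5 + 2 = 24 ≤ 26, expected clicks 14 + 8 + 12 + 9 = 43.
slot 3 + slot 8 + slot 7 + slot 6: cost 11 + 3 + 5 + 2 = 21 ≤ 26, expected clicks 10 + 14 + 12 + 9 = 45.
Best is slot 3, slot 8, slot 7, and slot 6 with total expected clicks 45.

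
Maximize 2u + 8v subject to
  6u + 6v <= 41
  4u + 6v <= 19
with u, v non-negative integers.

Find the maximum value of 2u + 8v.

The continuous relaxation peaks at (0, 3.17) with value 25.33; rounding to a feasible lattice point costs some objective.
(u,v)=(0,3): 6·0+6·3=18≤41, 4·0+6·3=18≤19, objective 24.
(u,v)=(1,2): 6·1+6·2=18≤41, 4·1+6·2=16≤19, objective 18.
(u,v)=(0,2): 6·0+6·2=12≤41, 4·0+6·2=12≤19, objective 16.
No feasible integer point exceeds 24.

24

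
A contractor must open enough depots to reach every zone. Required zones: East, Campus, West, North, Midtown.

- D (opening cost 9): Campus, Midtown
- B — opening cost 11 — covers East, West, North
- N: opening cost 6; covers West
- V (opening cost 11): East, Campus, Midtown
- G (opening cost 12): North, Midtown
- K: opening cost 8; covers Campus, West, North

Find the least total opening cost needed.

19

Choose V and K: together they cover East, Campus, West, North, Midtown — every zone.
Total opening cost: 11 + 8 = 19.
No cover costs less than 19.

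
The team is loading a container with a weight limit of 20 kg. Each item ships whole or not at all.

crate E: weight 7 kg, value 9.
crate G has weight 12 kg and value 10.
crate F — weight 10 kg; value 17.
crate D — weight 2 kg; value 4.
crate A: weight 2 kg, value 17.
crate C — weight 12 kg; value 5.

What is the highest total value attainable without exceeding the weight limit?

Take crate E, crate F, and crate A: weight 7 + 10 + 2 = 19 ≤ 20, value 9 + 17 + 17 = 43.
No other feasible combination does better.

43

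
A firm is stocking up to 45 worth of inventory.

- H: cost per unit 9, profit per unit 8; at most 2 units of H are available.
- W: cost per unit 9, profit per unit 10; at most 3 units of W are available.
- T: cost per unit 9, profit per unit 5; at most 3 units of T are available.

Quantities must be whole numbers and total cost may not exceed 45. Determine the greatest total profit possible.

This is a bounded integer knapsack.
Take 2×H and 3×W: cost 45 ≤ 45, profit 2·8 + 3·10 = 46.
W has the best ratio (10/9) and is taken to its limit of 3; remaining capacity is filled optimally with the others.

46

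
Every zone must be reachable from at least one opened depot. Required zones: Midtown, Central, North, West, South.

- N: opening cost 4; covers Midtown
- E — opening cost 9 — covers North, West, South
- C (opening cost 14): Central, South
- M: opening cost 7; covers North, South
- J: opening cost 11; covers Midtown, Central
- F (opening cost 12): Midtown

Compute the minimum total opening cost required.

The greedy cost-per-new-zone heuristic would pick E, N, and J for 24, but a cheaper cover exists.
Choose E and J: together they cover Midtown, Central, North, West, South — every zone.
Total opening cost: 9 + 11 = 20.
No cover costs less than 20.

20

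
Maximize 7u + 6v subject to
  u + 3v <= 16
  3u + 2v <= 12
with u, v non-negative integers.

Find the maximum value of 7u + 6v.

(u,v)=(2,3): 1·2+3·3=11≤16, 3·2+2·3=12≤12, objective 32.
(u,v)=(1,4): 1·1+3·4=13≤16, 3·1+2·4=11≤12, objective 31.
(u,v)=(0,5): 1·0+3·5=15≤16, 3·0+2·5=10≤12, objective 30.
(u,v)=(2,2): 1·2+3·2=8≤16, 3·2+2·2=10≤12, objective 26.
The best lattice point is (2,3), giving 32.

32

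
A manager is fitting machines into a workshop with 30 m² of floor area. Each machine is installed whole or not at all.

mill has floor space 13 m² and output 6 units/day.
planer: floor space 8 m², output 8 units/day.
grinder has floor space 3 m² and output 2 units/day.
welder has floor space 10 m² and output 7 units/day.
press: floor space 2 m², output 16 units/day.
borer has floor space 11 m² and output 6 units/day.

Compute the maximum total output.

Take planer, grinder, welder, and press: floor space 8 + 3 + 10 + 2 = 23 ≤ 30, output 8 + 2 + 7 + 16 = 33.
No other feasible combination does better.

33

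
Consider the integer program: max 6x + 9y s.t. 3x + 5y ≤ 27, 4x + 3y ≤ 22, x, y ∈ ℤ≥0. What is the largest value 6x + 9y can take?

The continuous relaxation peaks at (2.64, 3.82) with value 50.18; rounding to a feasible lattice point costs some objective.
(x,y)=(2,4): 3·2+5·4=26≤27, 4·2+3·4=20≤22, objective 48.
(x,y)=(3,3): 3·3+5·3=24≤27, 4·3+3·3=21≤22, objective 45.
(x,y)=(1,4): 3·1+5·4=23≤27, 4·1+3·4=16≤22, objective 42.
The best lattice point is (2,4), giving 48.

48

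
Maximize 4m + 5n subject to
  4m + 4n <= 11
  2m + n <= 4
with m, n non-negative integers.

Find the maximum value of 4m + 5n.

The continuous relaxation peaks at (0, 2.75) with value 13.75; rounding to a feasible lattice point costs some objective.
(m,n)=(0,2): 4·0+4·2=8≤11, 2·0+1·2=2≤4, objective 10.
(m,n)=(1,1): 4·1+4·1=8≤11, 2·1+1·1=3≤4, objective 9.
The best lattice point is (0,2), giving 10.

10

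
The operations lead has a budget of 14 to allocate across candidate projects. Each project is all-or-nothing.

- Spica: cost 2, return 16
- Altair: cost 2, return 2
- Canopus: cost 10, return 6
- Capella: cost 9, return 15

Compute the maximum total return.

Take Spica, Altair, and Capella: cost 2 + 2 + 9 = 13 ≤ 14, return 16 + 2 + 15 = 33.
No other feasible combination does better.

33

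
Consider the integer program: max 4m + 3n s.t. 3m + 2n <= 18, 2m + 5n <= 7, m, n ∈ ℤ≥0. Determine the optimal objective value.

12

(m,n)=(3,0) is feasible, giving 12.
(m,n)=(2,0) is feasible, giving 8.
Maximum is 12 at (m,n)=(3,0).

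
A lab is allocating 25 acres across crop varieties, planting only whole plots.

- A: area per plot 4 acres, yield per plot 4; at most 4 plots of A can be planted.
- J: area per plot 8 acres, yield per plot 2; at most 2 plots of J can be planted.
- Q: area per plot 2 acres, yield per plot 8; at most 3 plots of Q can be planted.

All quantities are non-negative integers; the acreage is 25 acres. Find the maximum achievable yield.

40

This is a bounded integer knapsack.
Take 4×A and 3×Q: area 22 ≤ 25, yield 4·4 + 3·8 = 40.
Q has the best ratio (8/2) and is taken to its limit of 3; remaining capacity is filled optimally with the others.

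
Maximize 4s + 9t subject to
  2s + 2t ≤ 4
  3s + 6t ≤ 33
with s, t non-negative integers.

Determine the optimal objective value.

(s,t)=(0,2) is feasible, giving 18.
(s,t)=(1,1) is feasible, giving 13.
The best lattice point is (0,2), giving 18.

18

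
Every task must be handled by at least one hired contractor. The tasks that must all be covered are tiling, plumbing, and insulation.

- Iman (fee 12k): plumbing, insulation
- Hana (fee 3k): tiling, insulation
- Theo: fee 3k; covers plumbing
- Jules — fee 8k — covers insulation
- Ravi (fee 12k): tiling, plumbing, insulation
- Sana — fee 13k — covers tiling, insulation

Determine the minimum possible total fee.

6

Choose Hana and Theo: together they cover tiling, plumbing, insulation — every task.
Total fee: 3 + 3 = 6.
No cover costs less than 6.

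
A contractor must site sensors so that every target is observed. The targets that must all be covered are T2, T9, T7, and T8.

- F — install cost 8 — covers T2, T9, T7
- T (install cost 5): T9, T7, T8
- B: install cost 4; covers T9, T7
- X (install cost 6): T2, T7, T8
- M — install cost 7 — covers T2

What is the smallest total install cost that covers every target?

This is a weighted set-cover instance.
Choose B and X: together they cover T2, T9, T7, T8 — every target.
Total install cost: 4 + 6 = 10.

10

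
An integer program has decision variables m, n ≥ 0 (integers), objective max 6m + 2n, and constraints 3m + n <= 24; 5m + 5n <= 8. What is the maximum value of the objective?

6

(m,n)=(1,0) is feasible, giving 6.
(m,n)=(0,1) is feasible, giving 2.
(m,n)=(0,0) is feasible, giving 0.
The best lattice point is (1,0), giving 6.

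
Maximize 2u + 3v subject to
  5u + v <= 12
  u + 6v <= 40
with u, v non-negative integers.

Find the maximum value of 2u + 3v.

20

Relaxing integrality, the LP optimum is 21.66 at (u,v) = (1.1, 6.48), which is not an integer point.
(u,v)=(1,6): 5·1+1·6=11≤12, 1·1+6·6=37≤40, objective 20.
(u,v)=(0,6): 5·0+1·6=6≤12, 1·0+6·6=36≤40, objective 18.
No feasible integer point exceeds 20.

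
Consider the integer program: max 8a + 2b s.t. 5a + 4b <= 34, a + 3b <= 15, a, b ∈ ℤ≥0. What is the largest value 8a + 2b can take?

50

(a,b)=(6,1): 5·6+4·1=34≤34, 1·6+3·1=9≤15, objective 50.
(a,b)=(6,0): 5·6+4·0=30≤34, 1·6+3·0=6≤15, objective 48.
(a,b)=(5,2): 5·5+4·2=33≤34, 1·5+3·2=11≤15, objective 44.
The best lattice point is (6,1), giving 50.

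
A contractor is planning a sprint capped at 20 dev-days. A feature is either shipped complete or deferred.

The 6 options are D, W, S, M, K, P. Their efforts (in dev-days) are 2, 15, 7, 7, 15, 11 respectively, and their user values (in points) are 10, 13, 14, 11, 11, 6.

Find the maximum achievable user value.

Allowing fractional choices, the relaxed optimum would be about 38.5, but features are indivisible.
D + S + M: effort 2 + 7 + 7 = 16 ≤ 20, user value 10 + 14 + 11 = 35.
D + S + P: effort 2 + 7 + 11 = 20 ≤ 20, user value 10 + 14 + 6 = 30.
Best is D, S, and M with total user value 35.

35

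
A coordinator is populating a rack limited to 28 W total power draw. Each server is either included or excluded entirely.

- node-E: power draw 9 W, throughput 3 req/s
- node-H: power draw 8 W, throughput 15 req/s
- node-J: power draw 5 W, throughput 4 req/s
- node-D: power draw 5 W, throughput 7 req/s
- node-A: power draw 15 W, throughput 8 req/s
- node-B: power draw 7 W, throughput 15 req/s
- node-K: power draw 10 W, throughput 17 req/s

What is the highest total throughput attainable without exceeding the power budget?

Allowing fractional choices, the relaxed optimum would be about 51.2, but servers are indivisible.
node-J + node-D + node-B + node-K: power draw 5 + 5 + 7 + 10 = 27 ≤ 28, throughput 4 + 7 + 15 + 17 = 43.
node-H + node-J + node-D + node-K: power draw 8 + 5 + 5 + 10 = 28 ≤ 28, throughput 15 + 4 + 7 + 17 = 43.
node-H + node-B + node-K: power draw 8 + 7 + 10 = 25 ≤ 28, throughput 15 + 15 + 17 = 47.
Best is node-H, node-B, and node-K with total throughput 47.

47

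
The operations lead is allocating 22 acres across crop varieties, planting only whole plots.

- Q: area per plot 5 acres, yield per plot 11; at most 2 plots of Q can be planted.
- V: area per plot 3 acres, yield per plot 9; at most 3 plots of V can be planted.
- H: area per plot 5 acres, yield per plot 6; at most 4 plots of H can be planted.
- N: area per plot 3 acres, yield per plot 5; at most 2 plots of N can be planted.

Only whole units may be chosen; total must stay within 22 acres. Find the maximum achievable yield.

54

V has the best ratio (9/3); taking only V gives at most 3×9 = 27 (stopped by the supply cap of 3).
Mixing does better — 2×Q, 3×V, and 1×N: area 22 ≤ 22, yield 2·11 + 3·9 + 1·5 = 54.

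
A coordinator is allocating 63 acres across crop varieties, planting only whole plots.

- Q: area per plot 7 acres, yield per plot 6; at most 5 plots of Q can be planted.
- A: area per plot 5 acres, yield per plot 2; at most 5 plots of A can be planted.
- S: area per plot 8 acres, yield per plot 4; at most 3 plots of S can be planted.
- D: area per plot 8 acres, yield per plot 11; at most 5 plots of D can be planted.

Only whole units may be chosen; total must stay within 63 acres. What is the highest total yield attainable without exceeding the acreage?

73

3×Q and 5×D: area 61 ≤ 63, yield 3·6 + 5·11 = 73.
2×Q, 1×S, and 5×D: area 62 ≤ 63, yield 2·6 + 1·4 + 5·11 = 71.
Best is 73.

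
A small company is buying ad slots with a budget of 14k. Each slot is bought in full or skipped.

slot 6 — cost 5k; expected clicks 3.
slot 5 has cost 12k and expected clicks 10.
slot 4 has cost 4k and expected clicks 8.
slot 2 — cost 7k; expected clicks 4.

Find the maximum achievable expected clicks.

12

Take slot 4 and slot 2: cost 4 + 7 = 11 ≤ 14, expected clicks 8 + 4 = 12.
No other feasible combination does better.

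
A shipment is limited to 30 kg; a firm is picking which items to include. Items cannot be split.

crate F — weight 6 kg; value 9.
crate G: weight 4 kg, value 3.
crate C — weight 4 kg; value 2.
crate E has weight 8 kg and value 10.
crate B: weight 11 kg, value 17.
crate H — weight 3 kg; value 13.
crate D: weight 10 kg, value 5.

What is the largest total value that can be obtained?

Take crate F, crate E, crate B, and crate H: weight 6 + 8 + 11 + 3 = 28 ≤ 30, value 9 + 10 + 17 + 13 = 49.
No other feasible combination does better.

49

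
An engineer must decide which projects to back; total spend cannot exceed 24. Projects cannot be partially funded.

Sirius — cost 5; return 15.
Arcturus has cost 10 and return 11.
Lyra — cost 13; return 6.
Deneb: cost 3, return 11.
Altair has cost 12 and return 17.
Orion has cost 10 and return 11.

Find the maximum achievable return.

43

Sirius + Arcturus + Deneb: cost 5 + 10 + 3 = 18 ≤ 24, return 15 + 11 + 11 = 37.
Sirius + Deneb + Altair: cost 5 + 3 + 12 = 20 ≤ 24, return 15 + 11 + 17 = 43.
Sirius + Deneb + Orion: cost 5 + 3 + 10 = 18 ≤ 24, return 15 + 11 + 11 = 37.
Best is Sirius, Deneb, and Altair with total return 43.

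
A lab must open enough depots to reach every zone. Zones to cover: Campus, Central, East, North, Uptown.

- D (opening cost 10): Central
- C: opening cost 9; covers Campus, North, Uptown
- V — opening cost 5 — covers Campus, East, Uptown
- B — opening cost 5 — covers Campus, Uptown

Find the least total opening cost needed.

24

Choose D, C, and V: together they cover Campus, Central, East, North, Uptown — every zone.
Total opening cost: 10 + 9 + 5 = 24.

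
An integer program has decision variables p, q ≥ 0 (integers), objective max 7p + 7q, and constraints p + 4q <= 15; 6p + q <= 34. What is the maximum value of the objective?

(p,q)=(5,2) is feasible, giving 49.
(p,q)=(5,1) is feasible, giving 42.
(p,q)=(4,2) is feasible, giving 42.
No feasible integer point exceeds 49.

49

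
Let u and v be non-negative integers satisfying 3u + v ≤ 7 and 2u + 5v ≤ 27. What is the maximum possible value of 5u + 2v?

13

(u,v)=(1,4) is feasible, giving 13.
(u,v)=(1,3) is feasible, giving 11.
(u,v)=(0,5) is feasible, giving 10.
No feasible integer point exceeds 13.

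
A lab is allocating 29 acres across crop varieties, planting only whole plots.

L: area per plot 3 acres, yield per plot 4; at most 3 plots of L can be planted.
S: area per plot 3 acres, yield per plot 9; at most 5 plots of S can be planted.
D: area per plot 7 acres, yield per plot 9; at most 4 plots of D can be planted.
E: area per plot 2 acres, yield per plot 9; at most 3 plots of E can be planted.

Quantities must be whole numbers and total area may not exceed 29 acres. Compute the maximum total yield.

81

E has the best ratio (9/2); taking only E gives at most 3×9 = 27 (stopped by the supply cap of 3).
Mixing does better — 5×S, 1×D, and 3×E: area 28 ≤ 29, yield 5·9 + 1·9 + 3·9 = 81.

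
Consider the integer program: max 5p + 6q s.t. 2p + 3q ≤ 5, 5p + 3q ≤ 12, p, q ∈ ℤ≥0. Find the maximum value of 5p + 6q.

11

Relaxing integrality, the LP optimum is 12.33 at (p,q) = (2.33, 0.111), which is not an integer point.
(p,q)=(1,1): 2·1+3·1=5≤5, 5·1+3·1=8≤12, objective 11.
(p,q)=(2,0): 2·2+3·0=4≤5, 5·2+3·0=10≤12, objective 10.
(p,q)=(0,1): 2·0+3·1=3≤5, 5·0+3·1=3≤12, objective 6.
The best lattice point is (1,1), giving 11.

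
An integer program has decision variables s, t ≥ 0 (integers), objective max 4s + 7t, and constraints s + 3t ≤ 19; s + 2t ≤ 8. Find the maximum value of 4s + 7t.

(s,t)=(8,0) is feasible, giving 32.
(s,t)=(7,0) is feasible, giving 28.
No feasible integer point exceeds 32.

32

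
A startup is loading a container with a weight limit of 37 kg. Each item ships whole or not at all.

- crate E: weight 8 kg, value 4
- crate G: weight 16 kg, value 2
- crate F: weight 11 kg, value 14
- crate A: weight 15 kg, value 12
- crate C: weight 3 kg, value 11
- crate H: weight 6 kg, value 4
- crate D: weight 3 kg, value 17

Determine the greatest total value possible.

Allowing fractional choices, the relaxed optimum would be about 57.3, but items are indivisible.
crate E + crate A + crate C + crate H + crate D: weight 8 + 15 + 3 + 6 + 3 = 35 ≤ 37, value 4 + 12 + 11 + 4 + 17 = 48.
crate F + crate A + crate C + crate D: weight 11 + 15 + 3 + 3 = 32 ≤ 37, value 14 + 12 + 11 + 17 = 54.
crate E + crate F + crate C + crate H + crate D: weight 8 + 11 + 3 + 6 + 3 = 31 ≤ 37, value 4 + 14 + 11 + 4 + 17 = 50.
Best is crate F, crate A, crate C, and crate D with total value 54.

54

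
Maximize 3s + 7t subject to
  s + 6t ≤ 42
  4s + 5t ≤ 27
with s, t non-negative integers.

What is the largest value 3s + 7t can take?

35

Relaxing integrality, the LP optimum is 37.80 at (s,t) = (0, 5.4), which is not an integer point.
(s,t)=(0,5): 1·0+6·5=30≤42, 4·0+5·5=25≤27, objective 35.
(s,t)=(1,4): 1·1+6·4=25≤42, 4·1+5·4=24≤27, objective 31.
The best lattice point is (0,5), giving 35.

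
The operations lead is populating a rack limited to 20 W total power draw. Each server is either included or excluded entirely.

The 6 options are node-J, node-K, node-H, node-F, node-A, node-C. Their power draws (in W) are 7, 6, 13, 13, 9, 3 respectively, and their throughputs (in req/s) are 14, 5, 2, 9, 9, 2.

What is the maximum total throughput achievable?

Treat it as a binary knapsack problem.
node-J + node-F: power draw 7 + 13 = 20 ≤ 20, throughput 14 + 9 = 23.
node-J + node-A + node-C: power draw 7 + 9 + 3 = 19 ≤ 20, throughput 14 + 9 + 2 = 25.
node-J + node-A: power draw 7 + 9 = 16 ≤ 20, throughput 14 + 9 = 23.
Best is node-J, node-A, and node-C with total throughput 25.

25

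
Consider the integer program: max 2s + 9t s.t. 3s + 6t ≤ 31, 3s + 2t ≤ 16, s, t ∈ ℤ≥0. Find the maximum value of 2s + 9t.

The continuous relaxation peaks at (0, 5.17) with value 46.50; rounding to a feasible lattice point costs some objective.
(s,t)=(0,5): 3·0+6·5=30≤31, 3·0+2·5=10≤16, objective 45.
(s,t)=(1,4): 3·1+6·4=27≤31, 3·1+2·4=11≤16, objective 38.
Maximum is 45 at (s,t)=(0,5).

45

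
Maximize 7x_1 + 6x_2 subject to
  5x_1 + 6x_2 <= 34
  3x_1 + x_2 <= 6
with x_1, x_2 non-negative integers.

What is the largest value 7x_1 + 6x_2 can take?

30

Relaxing integrality, the LP optimum is 34.31 at (x_1,x_2) = (0.154, 5.54), which is not an integer point.
(x_1,x_2)=(0,5): 5·0+6·5=30≤34, 3·0+1·5=5≤6, objective 30.
(x_1,x_2)=(0,4): 5·0+6·4=24≤34, 3·0+1·4=4≤6, objective 24.
No feasible integer point exceeds 30.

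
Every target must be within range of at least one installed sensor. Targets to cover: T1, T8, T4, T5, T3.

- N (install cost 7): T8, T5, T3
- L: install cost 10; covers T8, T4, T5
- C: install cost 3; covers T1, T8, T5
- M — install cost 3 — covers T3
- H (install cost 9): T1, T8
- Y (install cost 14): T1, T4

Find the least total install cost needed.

16

Choose L, C, and M: together they cover T1, T8, T4, T5, T3 — every target.
Total install cost: 10 + 3 + 3 = 16.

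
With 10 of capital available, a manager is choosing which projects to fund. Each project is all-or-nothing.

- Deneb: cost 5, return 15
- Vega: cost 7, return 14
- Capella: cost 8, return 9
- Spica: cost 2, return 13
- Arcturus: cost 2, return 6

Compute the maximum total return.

Treat it as a binary knapsack problem.
Take Deneb, Spica, and Arcturus: cost 5 + 2 + 2 = 9 ≤ 10, return 15 + 13 + 6 = 34.
No other feasible combination does better.

34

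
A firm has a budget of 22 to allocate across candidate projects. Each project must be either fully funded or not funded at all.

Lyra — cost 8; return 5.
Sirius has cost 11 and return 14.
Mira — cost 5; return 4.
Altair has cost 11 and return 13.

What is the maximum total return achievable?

27

Lyra + Sirius: cost 8 + 11 = 19 ≤ 22, return 5 + 14 = 19.
Sirius + Mira: cost 11 + 5 = 16 ≤ 22, return 14 + 4 = 18.
Sirius + Altair: cost 11 + 11 = 22 ≤ 22, return 14 + 13 = 27.
Best is Sirius and Altair with total return 27.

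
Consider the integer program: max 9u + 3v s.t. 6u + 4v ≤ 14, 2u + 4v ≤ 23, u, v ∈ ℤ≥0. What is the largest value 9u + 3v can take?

Relaxing integrality, the LP optimum is 21.00 at (u,v) = (2.33, 0), which is not an integer point.
(u,v)=(2,0): 6·2+4·0=12≤14, 2·2+4·0=4≤23, objective 18.
(u,v)=(1,1): 6·1+4·1=10≤14, 2·1+4·1=6≤23, objective 12.
(u,v)=(1,0): 6·1+4·0=6≤14, 2·1+4·0=2≤23, objective 9.
The best lattice point is (2,0), giving 18.

18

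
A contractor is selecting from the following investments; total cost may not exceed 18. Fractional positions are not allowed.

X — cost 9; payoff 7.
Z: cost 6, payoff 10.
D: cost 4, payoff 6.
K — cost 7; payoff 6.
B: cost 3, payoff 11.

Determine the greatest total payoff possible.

28

Treat it as a binary knapsack problem.
Z + K + B: cost 6 + 7 + 3 = 16 ≤ 18, payoff 10 + 6 + 11 = 27.
Z + D + B: cost 6 + 4 + 3 = 13 ≤ 18, payoff 10 + 6 + 11 = 27.
X + Z + B: cost 9 + 6 + 3 = 18 ≤ 18, payoff 7 + 10 + 11 = 28.
Best is X, Z, and B with total payoff 28.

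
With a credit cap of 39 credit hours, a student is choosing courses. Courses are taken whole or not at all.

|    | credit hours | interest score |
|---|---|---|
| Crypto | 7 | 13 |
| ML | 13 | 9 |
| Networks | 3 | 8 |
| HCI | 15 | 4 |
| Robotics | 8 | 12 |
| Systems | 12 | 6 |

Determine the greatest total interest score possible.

42

Take Crypto, ML, Networks, and Robotics: credit hours 7 + 13 + 3 + 8 = 31 ≤ 39, interest score 13 + 9 + 8 + 12 = 42.
No other feasible combination does better.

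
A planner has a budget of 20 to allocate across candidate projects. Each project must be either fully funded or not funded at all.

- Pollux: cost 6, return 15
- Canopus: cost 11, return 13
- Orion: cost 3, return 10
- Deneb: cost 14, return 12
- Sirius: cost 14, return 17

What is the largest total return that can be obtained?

Pollux + Canopus + Orion: cost 6 + 11 + 3 = 20 ≤ 20, return 15 + 13 + 10 = 38.
Pollux + Sirius: cost 6 + 14 = 20 ≤ 20, return 15 + 17 = 32.
Best is Pollux, Canopus, and Orion with total return 38.

38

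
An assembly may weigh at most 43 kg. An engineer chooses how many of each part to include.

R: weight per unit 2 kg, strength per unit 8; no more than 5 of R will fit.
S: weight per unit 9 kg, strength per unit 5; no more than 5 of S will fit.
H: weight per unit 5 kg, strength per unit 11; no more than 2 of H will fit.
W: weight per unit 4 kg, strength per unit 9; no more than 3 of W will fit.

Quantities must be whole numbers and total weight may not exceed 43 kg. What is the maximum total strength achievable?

94

5×R, 2×H, and 3×W: weight 32 ≤ 43, strength 5·8 + 2·11 + 3·9 = 89.
5×R, 1×S, 2×H, and 3×W: weight 41 ≤ 43, strength 5·8 + 1·5 + 2·11 + 3·9 = 94.
Best is 94.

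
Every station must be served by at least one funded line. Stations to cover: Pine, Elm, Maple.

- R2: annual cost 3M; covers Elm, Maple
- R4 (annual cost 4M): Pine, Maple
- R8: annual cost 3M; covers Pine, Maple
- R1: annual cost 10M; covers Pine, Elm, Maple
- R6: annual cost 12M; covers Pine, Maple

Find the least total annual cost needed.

This is an integer covering problem.
Choose R2 and R8: together they cover Pine, Elm, Maple — every station.
Total annual cost: 3 + 3 = 6.

6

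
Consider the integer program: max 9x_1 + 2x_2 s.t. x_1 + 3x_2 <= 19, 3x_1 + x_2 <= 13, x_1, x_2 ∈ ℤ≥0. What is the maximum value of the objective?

38

(x_1,x_2)=(4,1) is feasible, giving 38.
(x_1,x_2)=(4,0) is feasible, giving 36.
(x_1,x_2)=(3,2) is feasible, giving 31.
Maximum is 38 at (x_1,x_2)=(4,1).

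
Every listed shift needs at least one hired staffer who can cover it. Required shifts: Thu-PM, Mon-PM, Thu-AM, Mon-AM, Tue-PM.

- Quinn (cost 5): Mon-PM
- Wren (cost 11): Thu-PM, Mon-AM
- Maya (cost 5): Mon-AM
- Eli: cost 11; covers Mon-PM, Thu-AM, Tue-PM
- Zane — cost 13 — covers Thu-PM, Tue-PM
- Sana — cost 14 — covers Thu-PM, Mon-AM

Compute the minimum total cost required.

22

The greedy cost-per-new-shift heuristic would pick Eli, Maya, and Wren for 27, but a cheaper cover exists.
Choose Wren and Eli: together they cover Thu-PM, Mon-PM, Thu-AM, Mon-AM, Tue-PM — every shift.
Total cost: 11 + 11 = 22.
No cover costs less than 22.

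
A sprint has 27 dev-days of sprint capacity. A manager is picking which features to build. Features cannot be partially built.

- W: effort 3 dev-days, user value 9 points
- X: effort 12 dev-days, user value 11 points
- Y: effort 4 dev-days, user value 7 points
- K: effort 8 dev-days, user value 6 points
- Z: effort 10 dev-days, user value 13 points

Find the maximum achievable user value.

35

W + X + Z: effort 3 + 12 + 10 = 25 ≤ 27, user value 9 + 11 + 13 = 33.
W + Y + K + Z: effort 3 + 4 + 8 + 10 = 25 ≤ 27, user value 9 + 7 + 6 + 13 = 35.
W + X + Y + K: effort 3 + 12 + 4 + 8 = 27 ≤ 27, user value 9 + 11 + 7 + 6 = 33.
Best is W, Y, K, and Z with total user value 35.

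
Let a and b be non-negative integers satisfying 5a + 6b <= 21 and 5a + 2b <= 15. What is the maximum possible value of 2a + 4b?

The continuous relaxation peaks at (0, 3.5) with value 14.00; rounding to a feasible lattice point costs some objective.
(a,b)=(0,3): 5·0+6·3=18≤21, 5·0+2·3=6≤15, objective 12.
(a,b)=(1,2): 5·1+6·2=17≤21, 5·1+2·2=9≤15, objective 10.
(a,b)=(0,2): 5·0+6·2=12≤21, 5·0+2·2=4≤15, objective 8.
No feasible integer point exceeds 12.

12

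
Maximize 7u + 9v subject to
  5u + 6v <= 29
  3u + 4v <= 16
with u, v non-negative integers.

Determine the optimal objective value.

(u,v)=(4,1): 5·4+6·1=26≤29, 3·4+4·1=16≤16, objective 37.
(u,v)=(5,0): 5·5+6·0=25≤29, 3·5+4·0=15≤16, objective 35.
No feasible integer point exceeds 37.

37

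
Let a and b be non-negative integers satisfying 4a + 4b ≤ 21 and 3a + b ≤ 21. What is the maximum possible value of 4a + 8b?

40

Relaxing integrality, the LP optimum is 42.00 at (a,b) = (0, 5.25), which is not an integer point.
(a,b)=(0,5): 4·0+4·5=20≤21, 3·0+1·5=5≤21, objective 40.
(a,b)=(1,4): 4·1+4·4=20≤21, 3·1+1·4=7≤21, objective 36.
(a,b)=(0,4): 4·0+4·4=16≤21, 3·0+1·4=4≤21, objective 32.
The best lattice point is (0,5), giving 40.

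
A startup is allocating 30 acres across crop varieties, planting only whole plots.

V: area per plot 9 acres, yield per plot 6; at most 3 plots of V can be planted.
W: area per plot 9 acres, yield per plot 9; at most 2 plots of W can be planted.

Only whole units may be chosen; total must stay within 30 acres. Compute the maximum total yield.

24

1×V and 2×W: area 27 ≤ 30, yield 1·6 + 2·9 = 24.
2×V and 1×W: area 27 ≤ 30, yield 2·6 + 1·9 = 21.
Best is 24.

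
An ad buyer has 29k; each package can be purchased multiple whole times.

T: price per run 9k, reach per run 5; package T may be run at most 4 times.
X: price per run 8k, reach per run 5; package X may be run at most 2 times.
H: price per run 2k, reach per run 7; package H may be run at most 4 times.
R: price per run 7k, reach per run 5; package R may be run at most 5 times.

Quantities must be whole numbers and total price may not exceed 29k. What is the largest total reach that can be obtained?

43

4×H and 2×R: price 22 ≤ 29, reach 4·7 + 2·5 = 38.
4×H and 3×R: price 29 ≤ 29, reach 4·7 + 3·5 = 43.
Best is 43.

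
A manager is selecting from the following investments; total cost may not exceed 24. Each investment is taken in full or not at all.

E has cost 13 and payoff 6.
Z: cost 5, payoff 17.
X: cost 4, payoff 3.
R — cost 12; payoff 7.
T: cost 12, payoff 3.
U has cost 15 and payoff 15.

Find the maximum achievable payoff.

Z + U: cost 5 + 15 = 20 ≤ 24, payoff 17 + 15 = 32.
Z + X + U: cost 5 + 4 + 15 = 24 ≤ 24, payoff 17 + 3 + 15 = 35.
Z + X + R: cost 5 + 4 + 12 = 21 ≤ 24, payoff 17 + 3 + 7 = 27.
Best is Z, X, and U with total payoff 35.

35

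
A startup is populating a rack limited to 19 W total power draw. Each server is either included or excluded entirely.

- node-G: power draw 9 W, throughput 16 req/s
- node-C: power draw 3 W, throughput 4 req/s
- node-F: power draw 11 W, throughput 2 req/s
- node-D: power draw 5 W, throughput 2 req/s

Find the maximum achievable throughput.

22

Allowing fractional choices, the relaxed optimum would be about 22.4, but servers are indivisible.
node-G + node-C: power draw 9 + 3 = 12 ≤ 19, throughput 16 + 4 = 20.
node-G + node-C + node-D: power draw 9 + 3 + 5 = 17 ≤ 19, throughput 16 + 4 + 2 = 22.
Best is node-G, node-C, and node-D with total throughput 22.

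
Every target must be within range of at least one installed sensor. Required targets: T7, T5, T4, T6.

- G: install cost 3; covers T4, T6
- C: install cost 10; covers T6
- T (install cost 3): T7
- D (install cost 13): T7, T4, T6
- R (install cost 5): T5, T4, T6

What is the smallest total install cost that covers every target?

The greedy cost-per-new-target heuristic would pick G, T, and R for 11, but a cheaper cover exists.
Choose T and R: together they cover T7, T5, T4, T6 — every target.
Total install cost: 3 + 5 = 8.
No cover costs less than 8.

8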